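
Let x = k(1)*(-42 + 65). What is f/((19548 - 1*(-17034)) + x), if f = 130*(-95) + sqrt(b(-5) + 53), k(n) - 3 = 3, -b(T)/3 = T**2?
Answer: -1235/3672 + I*sqrt(22)/36720 ≈ -0.33633 + 0.00012773*I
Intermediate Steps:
b(T) = -3*T**2
k(n) = 6 (k(n) = 3 + 3 = 6)
x = 138 (x = 6*(-42 + 65) = 6*23 = 138)
f = -12350 + I*sqrt(22) (f = 130*(-95) + sqrt(-3*(-5)**2 + 53) = -12350 + sqrt(-3*25 + 53) = -12350 + sqrt(-75 + 53) = -12350 + sqrt(-22) = -12350 + I*sqrt(22) ≈ -12350.0 + 4.6904*I)
f/((19548 - 1*(-17034)) + x) = (-12350 + I*sqrt(22))/((19548 - 1*(-17034)) + 138) = (-12350 + I*sqrt(22))/((19548 + 17034) + 138) = (-12350 + I*sqrt(22))/(36582 + 138) = (-12350 + I*sqrt(22))/36720 = (-12350 + I*sqrt(22))*(1/36720) = -1235/3672 + I*sqrt(22)/36720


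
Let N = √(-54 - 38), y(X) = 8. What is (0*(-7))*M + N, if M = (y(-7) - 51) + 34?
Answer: 2*I*√23 ≈ 9.5917*I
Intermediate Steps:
N = 2*I*√23 (N = √(-92) = 2*I*√23 ≈ 9.5917*I)
M = -9 (M = (8 - 51) + 34 = -43 + 34 = -9)
(0*(-7))*M + N = (0*(-7))*(-9) + 2*I*√23 = 0*(-9) + 2*I*√23 = 0 + 2*I*√23 = 2*I*√23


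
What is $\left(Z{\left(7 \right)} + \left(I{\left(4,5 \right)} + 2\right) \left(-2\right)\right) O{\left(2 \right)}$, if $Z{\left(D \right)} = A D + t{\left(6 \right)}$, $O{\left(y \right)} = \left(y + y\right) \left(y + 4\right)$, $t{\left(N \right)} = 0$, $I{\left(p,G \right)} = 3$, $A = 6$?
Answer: $768$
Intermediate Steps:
$O{\left(y \right)} = 2 y \left(4 + y\right)$
$Z{\left(D \right)} = 6 D$ ($Z{\left(D \right)} = 6 D + 0 = 6 D$)
$\left(Z{\left(7 \right)} + \left(I{\left(4,5 \right)} + 2\right) \left(-2\right)\right) O{\left(2 \right)} = \left(6 \cdot 7 + \left(3 + 2\right) \left(-2\right)\right) 2 \cdot 2 \left(4 + 2\right) = \left(42 + 5 \left(-2\right)\right) 2 \cdot 2 \cdot 6 = \left(42 - 10\right) 24 = 32 \cdot 24 = 768$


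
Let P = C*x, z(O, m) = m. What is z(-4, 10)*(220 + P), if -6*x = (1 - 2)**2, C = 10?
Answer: 6550/3 ≈ 2183.3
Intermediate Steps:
x = -1/6 (x = -(1 - 2)**2/6 = -1/6*(-1)**2 = -1/6*1 = -1/6 ≈ -0.16667)
P = -5/3 (P = 10*(-1/6) = -5/3 ≈ -1.6667)
z(-4, 10)*(220 + P) = 10*(220 - 5/3) = 10*(655/3) = 6550/3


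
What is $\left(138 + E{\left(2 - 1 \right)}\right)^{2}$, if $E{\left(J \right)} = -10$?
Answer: $16384$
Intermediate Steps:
$\left(138 + E{\left(2 - 1 \right)}\right)^{2} = \left(138 - 10\right)^{2} = 128^{2} = 16384$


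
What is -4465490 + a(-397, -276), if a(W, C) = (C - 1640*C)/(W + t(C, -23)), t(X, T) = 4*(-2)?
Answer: -602991938/135 ≈ -4.4666e+6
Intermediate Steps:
t(X, T) = -8
a(W, C) = -1639*C/(-8 + W) (a(W, C) = (C - 1640*C)/(W - 8) = (-1639*C)/(-8 + W) = -1639*C/(-8 + W))
-4465490 + a(-397, -276) = -4465490 - 1639*(-276)/(-8 - 397) = -4465490 - 1639*(-276)/(-405) = -4465490 - 1639*(-276)*(-1/405) = -4465490 - 150788/135 = -602991938/135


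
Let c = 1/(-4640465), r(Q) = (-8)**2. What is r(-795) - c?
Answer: 296989761/4640465 ≈ 64.000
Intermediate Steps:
r(Q) = 64
c = -1/4640465 ≈ -2.1550e-7
r(-795) - c = 64 - 1*(-1/4640465) = 64 + 1/4640465 = 296989761/4640465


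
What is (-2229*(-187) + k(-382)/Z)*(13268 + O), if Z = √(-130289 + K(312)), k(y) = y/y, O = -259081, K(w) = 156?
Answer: -102460512099 + 245813*I*√130133/130133 ≈ -1.0246e+11 + 681.41*I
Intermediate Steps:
k(y) = 1
Z = I*√130133 (Z = √(-130289 + 156) = √(-130133) = I*√130133 ≈ 360.74*I)
(-2229*(-187) + k(-382)/Z)*(13268 + O) = (-2229*(-187) + 1/(I*√130133))*(13268 - 259081) = (416823 + 1*(-I*√130133/130133))*(-245813) = (416823 - I*√130133/130133)*(-245813) = -102460512099 + 245813*I*√130133/130133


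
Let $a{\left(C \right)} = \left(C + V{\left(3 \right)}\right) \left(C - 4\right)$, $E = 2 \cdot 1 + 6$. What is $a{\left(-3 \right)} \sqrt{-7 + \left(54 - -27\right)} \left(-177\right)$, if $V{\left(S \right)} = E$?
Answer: $6195 \sqrt{74} \approx 53291.0$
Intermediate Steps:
$E = 8$ ($E = 2 + 6 = 8$)
$V{\left(S \right)} = 8$
$a{\left(C \right)} = \left(-4 + C\right) \left(8 + C\right)$ ($a{\left(C \right)} = \left(C + 8\right) \left(C - 4\right) = \left(8 + C\right) \left(-4 + C\right) = \left(-4 + C\right) \left(8 + C\right)$)
$a{\left(-3 \right)} \sqrt{-7 + \left(54 - -27\right)} \left(-177\right) = \left(-32 + \left(-3\right)^{2} + 4 \left(-3\right)\right) \sqrt{-7 + \left(54 - -27\right)} \left(-177\right) = \left(-32 + 9 - 12\right) \sqrt{-7 + \left(54 + 27\right)} \left(-177\right) = - 35 \sqrt{-7 + 81} \left(-177\right) = - 35 \sqrt{74} \left(-177\right) = 6195 \sqrt{74}$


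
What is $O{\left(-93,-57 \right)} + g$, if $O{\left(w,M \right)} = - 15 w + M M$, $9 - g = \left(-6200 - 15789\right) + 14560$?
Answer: $12082$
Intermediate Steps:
$g = 7438$ ($g = 9 - \left(\left(-6200 - 15789\right) + 14560\right) = 9 - \left(-21989 + 14560\right) = 9 - -7429 = 9 + 7429 = 7438$)
$O{\left(w,M \right)} = M^{2} - 15 w$ ($O{\left(w,M \right)} = - 15 w + M^{2} = M^{2} - 15 w$)
$O{\left(-93,-57 \right)} + g = \left(\left(-57\right)^{2} - -1395\right) + 7438 = \left(3249 + 1395\right) + 7438 = 4644 + 7438 = 12082$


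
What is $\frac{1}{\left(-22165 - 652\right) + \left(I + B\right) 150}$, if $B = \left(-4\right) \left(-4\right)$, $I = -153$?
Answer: $- \frac{1}{43367} \approx -2.3059 \cdot 10^{-5}$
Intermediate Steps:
$B = 16$
$\frac{1}{\left(-22165 - 652\right) + \left(I + B\right) 150} = \frac{1}{\left(-22165 - 652\right) + \left(-153 + 16\right) 150} = \frac{1}{-22817 - 20550} = \frac{1}{-43367} = - \frac{1}{43367}$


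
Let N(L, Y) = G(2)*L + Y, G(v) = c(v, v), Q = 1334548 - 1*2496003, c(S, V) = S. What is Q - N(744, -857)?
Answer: -1162086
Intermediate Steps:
Q = -1161455 (Q = 1334548 - 2496003 = -1161455)
G(v) = v
N(L, Y) = Y + 2*L (N(L, Y) = 2*L + Y = Y + 2*L)
Q - N(744, -857) = -1161455 - (-857 + 2*744) = -1161455 - (-857 + 1488) = -1161455 - 1*631 = -1161455 - 631 = -1162086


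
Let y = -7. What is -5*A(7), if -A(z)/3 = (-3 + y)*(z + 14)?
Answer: -3150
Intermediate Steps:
A(z) = 420 + 30*z (A(z) = -3*(-3 - 7)*(z + 14) = -(-30)*(14 + z) = -3*(-140 - 10*z) = 420 + 30*z)
-5*A(7) = -5*(420 + 30*7) = -5*(420 + 210) = -5*630 = -3150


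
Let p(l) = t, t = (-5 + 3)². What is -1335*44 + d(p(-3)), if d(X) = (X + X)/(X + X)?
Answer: -58739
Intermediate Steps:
t = 4 (t = (-2)² = 4)
p(l) = 4
d(X) = 1 (d(X) = (2*X)/((2*X)) = (2*X)*(1/(2*X)) = 1)
-1335*44 + d(p(-3)) = -1335*44 + 1 = -58740 + 1 = -58739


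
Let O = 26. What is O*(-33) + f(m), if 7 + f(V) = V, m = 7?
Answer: -858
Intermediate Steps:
f(V) = -7 + V
O*(-33) + f(m) = 26*(-33) + (-7 + 7) = -858 + 0 = -858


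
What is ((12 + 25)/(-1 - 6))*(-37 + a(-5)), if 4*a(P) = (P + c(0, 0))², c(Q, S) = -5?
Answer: 444/7 ≈ 63.429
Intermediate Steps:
a(P) = (-5 + P)²/4 (a(P) = (P - 5)²/4 = (-5 + P)²/4)
((12 + 25)/(-1 - 6))*(-37 + a(-5)) = ((12 + 25)/(-1 - 6))*(-37 + (-5 - 5)²/4) = (37/(-7))*(-37 + (¼)*(-10)²) = (37*(-⅐))*(-37 + (¼)*100) = -37*(-37 + 25)/7 = -37/7*(-12) = 444/7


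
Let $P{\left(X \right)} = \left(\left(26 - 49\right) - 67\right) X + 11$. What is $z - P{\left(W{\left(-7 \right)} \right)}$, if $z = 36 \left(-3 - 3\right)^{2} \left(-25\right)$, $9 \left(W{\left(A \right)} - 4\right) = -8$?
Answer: $-32131$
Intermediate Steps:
$W{\left(A \right)} = \frac{28}{9}$ ($W{\left(A \right)} = 4 + \frac{1}{9} \left(-8\right) = 4 - \frac{8}{9} = \frac{28}{9}$)
$P{\left(X \right)} = 11 - 90 X$ ($P{\left(X \right)} = \left(-23 - 67\right) X + 11 = - 90 X + 11 = 11 - 90 X$)
$z = -32400$ ($z = 36 \left(-6\right)^{2} \left(-25\right) = 36 \cdot 36 \left(-25\right) = 1296 \left(-25\right) = -32400$)
$z - P{\left(W{\left(-7 \right)} \right)} = -32400 - \left(11 - 280\right) = -32400 - -269 = -32400 + 269 = -32131$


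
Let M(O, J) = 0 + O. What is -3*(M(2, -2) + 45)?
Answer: -141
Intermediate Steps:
M(O, J) = O
-3*(M(2, -2) + 45) = -3*(2 + 45) = -3*47 = -141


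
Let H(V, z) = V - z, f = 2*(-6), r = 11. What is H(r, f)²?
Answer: 529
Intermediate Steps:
f = -12
H(r, f)² = (11 - 1*(-12))² = (11 + 12)² = 23² = 529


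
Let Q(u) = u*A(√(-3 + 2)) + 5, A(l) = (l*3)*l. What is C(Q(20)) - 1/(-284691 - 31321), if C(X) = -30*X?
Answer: 521419801/316012 ≈ 1650.0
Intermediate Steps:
A(l) = 3*l² (A(l) = (3*l)*l = 3*l²)
Q(u) = 5 - 3*u (Q(u) = u*(3*(√(-3 + 2))²) + 5 = u*(3*(√(-1))²) + 5 = u*(3*I²) + 5 = u*(3*(-1)) + 5 = u*(-3) + 5 = -3*u + 5 = 5 - 3*u)
C(Q(20)) - 1/(-284691 - 31321) = -30*(5 - 3*20) - 1/(-284691 - 31321) = -30*(5 - 60) - 1/(-316012) = -30*(-55) - 1*(-1/316012) = 1650 + 1/316012 = 521419801/316012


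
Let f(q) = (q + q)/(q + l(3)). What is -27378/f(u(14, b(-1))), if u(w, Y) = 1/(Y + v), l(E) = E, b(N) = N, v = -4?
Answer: 191646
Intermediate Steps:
u(w, Y) = 1/(-4 + Y) (u(w, Y) = 1/(Y - 4) = 1/(-4 + Y))
f(q) = 2*q/(3 + q) (f(q) = (q + q)/(q + 3) = (2*q)/(3 + q) = 2*q/(3 + q))
-27378/f(u(14, b(-1))) = -27378*(-4 - 1)*(3 + 1/(-4 - 1))/2 = -27378/(2/(-5*(3 + 1/(-5)))) = -27378/(2*(-1/5)/(3 - 1/5)) = -27378/(2*(-1/5)/(14/5)) = -27378/(2*(-1/5)*(5/14)) = -27378/(-1/7) = -27378*(-7) = 191646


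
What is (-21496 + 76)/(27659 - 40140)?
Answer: 3060/1783 ≈ 1.7162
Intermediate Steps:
(-21496 + 76)/(27659 - 40140) = -21420/(-12481) = -21420*(-1/12481) = 3060/1783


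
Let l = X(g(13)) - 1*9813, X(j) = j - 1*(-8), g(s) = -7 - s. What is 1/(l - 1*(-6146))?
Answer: -1/3679 ≈ -0.00027181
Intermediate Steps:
X(j) = 8 + j (X(j) = j + 8 = 8 + j)
l = -9825 (l = (8 + (-7 - 1*13)) - 1*9813 = (8 + (-7 - 13)) - 9813 = (8 - 20) - 9813 = -12 - 9813 = -9825)
1/(l - 1*(-6146)) = 1/(-9825 - 1*(-6146)) = 1/(-9825 + 6146) = 1/(-3679) = -1/3679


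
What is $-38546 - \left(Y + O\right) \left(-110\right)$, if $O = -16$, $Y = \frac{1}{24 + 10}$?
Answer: $- \frac{685147}{17} \approx -40303.0$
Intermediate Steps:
$Y = \frac{1}{34} \approx 0.029412$
$-38546 - \left(Y + O\right) \left(-110\right) = -38546 - \left(\frac{1}{34} - 16\right) \left(-110\right) = -38546 - \left(- \frac{543}{34}\right) \left(-110\right) = -38546 - \frac{29865}{17} = - \frac{685147}{17}$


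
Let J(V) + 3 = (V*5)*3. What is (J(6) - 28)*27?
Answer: 1593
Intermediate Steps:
J(V) = -3 + 15*V (J(V) = -3 + (V*5)*3 = -3 + (5*V)*3 = -3 + 15*V)
(J(6) - 28)*27 = ((-3 + 15*6) - 28)*27 = ((-3 + 90) - 28)*27 = (87 - 28)*27 = 59*27 = 1593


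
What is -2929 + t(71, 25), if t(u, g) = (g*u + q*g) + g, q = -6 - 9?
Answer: -1504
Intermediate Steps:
q = -15
t(u, g) = -14*g + g*u (t(u, g) = (g*u - 15*g) + g = (-15*g + g*u) + g = -14*g + g*u)
-2929 + t(71, 25) = -2929 + 25*(-14 + 71) = -2929 + 25*57 = -2929 + 1425 = -1504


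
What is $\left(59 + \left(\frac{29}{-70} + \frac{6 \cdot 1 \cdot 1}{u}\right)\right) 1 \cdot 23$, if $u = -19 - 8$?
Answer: $\frac{845687}{630} \approx 1342.4$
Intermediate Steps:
$u = -27$
$\left(59 + \left(\frac{29}{-70} + \frac{6 \cdot 1 \cdot 1}{u}\right)\right) 1 \cdot 23 = \left(59 + \left(\frac{29}{-70} + \frac{6 \cdot 1 \cdot 1}{-27}\right)\right) 1 \cdot 23 = \left(59 + \left(29 \left(- \frac{1}{70}\right) + 6 \cdot 1 \left(- \frac{1}{27}\right)\right)\right) 23 = \left(59 + \left(- \frac{29}{70} + 6 \left(- \frac{1}{27}\right)\right)\right) 23 = \left(59 - \frac{401}{630}\right) 23 = \frac{36769}{630} \cdot 23 = \frac{845687}{630}$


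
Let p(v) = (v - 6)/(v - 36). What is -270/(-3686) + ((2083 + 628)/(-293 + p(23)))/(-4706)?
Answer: 191972993/2552577116 ≈ 0.075207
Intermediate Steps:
p(v) = (-6 + v)/(-36 + v)
-270/(-3686) + ((2083 + 628)/(-293 + p(23)))/(-4706) = -270/(-3686) + ((2083 + 628)/(-293 + (-6 + 23)/(-36 + 23)))/(-4706) = -270*(-1/3686) + (2711/(-293 + 17/(-13)))*(-1/4706) = 135/1843 + (2711/(-293 - 1/13*17))*(-1/4706) = 135/1843 + (2711/(-293 - 17/13))*(-1/4706) = 135/1843 + (2711/(-3826/13))*(-1/4706) = 135/1843 + (2711*(-13/3826))*(-1/4706) = 135/1843 - 35243/3826*(-1/4706) = 135/1843 + 2711/1385012 = 191972993/2552577116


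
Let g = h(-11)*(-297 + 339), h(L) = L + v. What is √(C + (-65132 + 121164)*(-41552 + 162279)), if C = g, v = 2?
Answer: √6764574886 ≈ 82247.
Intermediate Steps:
h(L) = 2 + L (h(L) = L + 2 = 2 + L)
g = -378 (g = (2 - 11)*(-297 + 339) = -9*42 = -378)
C = -378
√(C + (-65132 + 121164)*(-41552 + 162279)) = √(-378 + (-65132 + 121164)*(-41552 + 162279)) = √(-378 + 56032*120727) = √(-378 + 6764575264) = √6764574886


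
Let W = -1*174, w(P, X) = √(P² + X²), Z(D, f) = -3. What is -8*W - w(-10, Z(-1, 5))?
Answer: 1392 - √109 ≈ 1381.6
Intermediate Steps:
W = -174
-8*W - w(-10, Z(-1, 5)) = -8*(-174) - √((-10)² + (-3)²) = 1392 - √(100 + 9) = 1392 - √109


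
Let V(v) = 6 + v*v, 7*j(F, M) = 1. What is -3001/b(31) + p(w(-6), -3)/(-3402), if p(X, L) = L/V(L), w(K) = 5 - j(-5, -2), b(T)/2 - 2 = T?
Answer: -4253912/93555 ≈ -45.470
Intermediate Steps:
j(F, M) = ⅐ (j(F, M) = (⅐)*1 = ⅐)
V(v) = 6 + v²
b(T) = 4 + 2*T
w(K) = 34/7 (w(K) = 5 - 1*⅐ = 5 - ⅐ = 34/7)
p(X, L) = L/(6 + L²)
-3001/b(31) + p(w(-6), -3)/(-3402) = -3001/(4 + 2*31) - 3/(6 + (-3)²)/(-3402) = -3001/(4 + 62) - 3/(6 + 9)*(-1/3402) = -3001/66 - 3/15*(-1/3402) = -3001*1/66 - 3*1/15*(-1/3402) = -3001/66 - ⅕*(-1/3402) = -3001/66 + 1/17010 = -4253912/93555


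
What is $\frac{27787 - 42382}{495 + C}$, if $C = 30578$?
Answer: $- \frac{2085}{4439} \approx -0.4697$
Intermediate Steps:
$\frac{27787 - 42382}{495 + C} = \frac{27787 - 42382}{495 + 30578} = - \frac{14595}{31073} = \left(-14595\right) \frac{1}{31073} = - \frac{2085}{4439}$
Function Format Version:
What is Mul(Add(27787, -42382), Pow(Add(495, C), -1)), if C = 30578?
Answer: Rational(-2085, 4439) ≈ -0.46970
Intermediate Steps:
Mul(Add(27787, -42382), Pow(Add(495, C), -1)) = Mul(Add(27787, -42382), Pow(Add(495, 30578), -1)) = Mul(-14595, Pow(31073, -1)) = Mul(-14595, Rational(1, 31073)) = Rational(-2085, 4439)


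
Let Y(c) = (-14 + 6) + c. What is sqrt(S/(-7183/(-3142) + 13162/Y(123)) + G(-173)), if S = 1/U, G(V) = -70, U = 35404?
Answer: I*sqrt(39028104875086644575278610)/746688929398 ≈ 8.3666*I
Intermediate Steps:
Y(c) = -8 + c
S = 1/35404 ≈ 2.8245e-5
sqrt(S/(-7183/(-3142) + 13162/Y(123)) + G(-173)) = sqrt(1/(35404*(-7183/(-3142) + 13162/(-8 + 123))) - 70) = sqrt(1/(35404*(-7183*(-1/3142) + 13162/115)) - 70) = sqrt(1/(35404*(7183/3142 + 13162*(1/115))) - 70) = sqrt(1/(35404*(7183/3142 + 13162/115)) - 70) = sqrt(1/(35404*(42181049/361330)) - 70) = sqrt((1/35404)*(361330/42181049) - 70) = sqrt(180665/746688929398 - 70) = sqrt(-52268224877195/746688929398) = I*sqrt(39028104875086644575278610)/746688929398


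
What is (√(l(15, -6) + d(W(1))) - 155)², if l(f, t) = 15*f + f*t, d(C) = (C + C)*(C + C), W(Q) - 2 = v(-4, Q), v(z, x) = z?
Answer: (155 - √151)² ≈ 20367.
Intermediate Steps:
W(Q) = -2 (W(Q) = 2 - 4 = -2)
d(C) = 4*C² (d(C) = (2*C)*(2*C) = 4*C²)
(√(l(15, -6) + d(W(1))) - 155)² = (√(15*(15 - 6) + 4*(-2)²) - 155)² = (√(15*9 + 4*4) - 155)² = (√(135 + 16) - 155)² = (√151 - 155)² = (-155 + √151)²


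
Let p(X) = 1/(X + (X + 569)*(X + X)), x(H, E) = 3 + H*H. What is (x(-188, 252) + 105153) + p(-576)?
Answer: 1052064001/7488 ≈ 1.4050e+5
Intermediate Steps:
x(H, E) = 3 + H²
p(X) = 1/(X + 2*X*(569 + X)) (p(X) = 1/(X + (569 + X)*(2*X)) = 1/(X + 2*X*(569 + X)))
(x(-188, 252) + 105153) + p(-576) = ((3 + (-188)²) + 105153) + 1/((-576)*(1139 + 2*(-576))) = ((3 + 35344) + 105153) - 1/(576*(1139 - 1152)) = (35347 + 105153) - 1/576/(-13) = 140500 - 1/576*(-1/13) = 140500 + 1/7488 = 1052064001/7488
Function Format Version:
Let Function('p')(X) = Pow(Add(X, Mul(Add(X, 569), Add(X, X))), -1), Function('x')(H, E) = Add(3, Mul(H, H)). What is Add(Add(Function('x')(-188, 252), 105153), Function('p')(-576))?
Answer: Rational(1052064001, 7488) ≈ 1.4050e+5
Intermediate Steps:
Function('x')(H, E) = Add(3, Pow(H, 2))
Function('p')(X) = Pow(Add(X, Mul(2, X, Add(569, X))), -1) (Function('p')(X) = Pow(Add(X, Mul(Add(569, X), Mul(2, X))), -1) = Pow(Add(X, Mul(2, X, Add(569, X))), -1))
Add(Add(Function('x')(-188, 252), 105153), Function('p')(-576)) = Add(Add(Add(3, Pow(-188, 2)), 105153), Mul(Pow(-576, -1), Pow(Add(1139, Mul(2, -576)), -1))) = Add(Add(Add(3, 35344), 105153), Mul(Rational(-1, 576), Pow(Add(1139, -1152), -1))) = Add(Add(35347, 105153), Mul(Rational(-1, 576), Pow(-13, -1))) = Add(140500, Mul(Rational(-1, 576), Rational(-1, 13))) = Add(140500, Rational(1, 7488)) = Rational(1052064001, 7488)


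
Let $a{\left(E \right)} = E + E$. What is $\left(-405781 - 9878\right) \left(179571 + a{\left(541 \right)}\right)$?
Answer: $-75090045327$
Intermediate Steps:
$a{\left(E \right)} = 2 E$
$\left(-405781 - 9878\right) \left(179571 + a{\left(541 \right)}\right) = \left(-405781 - 9878\right) \left(179571 + 2 \cdot 541\right) = - 415659 \left(179571 + 1082\right) = \left(-415659\right) 180653 = -75090045327$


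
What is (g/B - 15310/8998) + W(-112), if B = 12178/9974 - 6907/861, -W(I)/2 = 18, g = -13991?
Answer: 24120232249613/11943855220 ≈ 2019.5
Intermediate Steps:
W(I) = -36 (W(I) = -2*18 = -36)
B = -29202580/4293807 (B = 12178*(1/9974) - 6907*1/861 = 6089/4987 - 6907/861 = -29202580/4293807 ≈ -6.8011)
(g/B - 15310/8998) + W(-112) = (-13991/(-29202580/4293807) - 15310/8998) - 36 = (-13991*(-4293807/29202580) - 15310*1/8998) - 36 = (60074653737/29202580 - 7655/4499) - 36 = 24550211037533/11943855220 - 36 = 24120232249613/11943855220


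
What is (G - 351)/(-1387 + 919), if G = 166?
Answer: 185/468 ≈ 0.39530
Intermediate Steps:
(G - 351)/(-1387 + 919) = (166 - 351)/(-1387 + 919) = -185/(-468) = -1/468*(-185) = 185/468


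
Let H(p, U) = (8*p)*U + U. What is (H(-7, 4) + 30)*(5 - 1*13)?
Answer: 1520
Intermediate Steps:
H(p, U) = U + 8*U*p (H(p, U) = 8*U*p + U = U + 8*U*p)
(H(-7, 4) + 30)*(5 - 1*13) = (4*(1 + 8*(-7)) + 30)*(5 - 1*13) = (4*(1 - 56) + 30)*(5 - 13) = (4*(-55) + 30)*(-8) = (-220 + 30)*(-8) = -190*(-8) = 1520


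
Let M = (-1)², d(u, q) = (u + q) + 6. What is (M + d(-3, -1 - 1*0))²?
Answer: 9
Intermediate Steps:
d(u, q) = 6 + q + u (d(u, q) = (q + u) + 6 = 6 + q + u)
M = 1
(M + d(-3, -1 - 1*0))² = (1 + (6 + (-1 - 1*0) - 3))² = (1 + (6 + (-1 + 0) - 3))² = (1 + (6 - 1 - 3))² = (1 + 2)² = 3² = 9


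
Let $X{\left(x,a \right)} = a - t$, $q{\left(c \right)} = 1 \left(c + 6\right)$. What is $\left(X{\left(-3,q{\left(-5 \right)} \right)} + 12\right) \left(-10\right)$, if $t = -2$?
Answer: $-150$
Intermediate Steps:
$q{\left(c \right)} = 6 + c$ ($q{\left(c \right)} = 1 \left(6 + c\right) = 6 + c$)
$X{\left(x,a \right)} = 2 + a$ ($X{\left(x,a \right)} = a - -2 = a + 2 = 2 + a$)
$\left(X{\left(-3,q{\left(-5 \right)} \right)} + 12\right) \left(-10\right) = \left(\left(2 + \left(6 - 5\right)\right) + 12\right) \left(-10\right) = \left(\left(2 + 1\right) + 12\right) \left(-10\right) = \left(3 + 12\right) \left(-10\right) = 15 \left(-10\right) = -150$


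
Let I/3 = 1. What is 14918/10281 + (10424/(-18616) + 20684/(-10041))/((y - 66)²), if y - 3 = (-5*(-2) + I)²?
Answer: 1305282859653055/899703034629204 ≈ 1.4508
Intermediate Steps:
I = 3 (I = 3*1 = 3)
y = 172 (y = 3 + (-5*(-2) + 3)² = 3 + (10 + 3)² = 3 + 13² = 3 + 169 = 172)
14918/10281 + (10424/(-18616) + 20684/(-10041))/((y - 66)²) = 14918/10281 + (10424/(-18616) + 20684/(-10041))/((172 - 66)²) = 14918*(1/10281) + (10424*(-1/18616) + 20684*(-1/10041))/(106²) = 14918/10281 + (-1303/2327 - 20684/10041)/11236 = 14918/10281 - 61215091/23365407*1/11236 = 14918/10281 - 61215091/262533713052 = 1305282859653055/899703034629204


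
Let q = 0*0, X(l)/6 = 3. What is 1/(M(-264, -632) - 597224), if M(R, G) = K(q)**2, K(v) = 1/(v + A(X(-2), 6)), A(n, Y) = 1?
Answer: -1/597223 ≈ -1.6744e-6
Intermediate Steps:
X(l) = 18 (X(l) = 6*3 = 18)
q = 0
K(v) = 1/(1 + v) (K(v) = 1/(v + 1) = 1/(1 + v))
M(R, G) = 1 (M(R, G) = (1/(1 + 0))**2 = (1/1)**2 = 1**2 = 1)
1/(M(-264, -632) - 597224) = 1/(1 - 597224) = 1/(-597223) = -1/597223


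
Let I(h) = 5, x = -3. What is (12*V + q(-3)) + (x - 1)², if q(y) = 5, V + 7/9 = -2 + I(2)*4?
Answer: 683/3 ≈ 227.67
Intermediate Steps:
V = 155/9 (V = -7/9 + (-2 + 5*4) = -7/9 + (-2 + 20) = -7/9 + 18 = 155/9 ≈ 17.222)
(12*V + q(-3)) + (x - 1)² = (12*(155/9) + 5) + (-3 - 1)² = (620/3 + 5) + (-4)² = 635/3 + 16 = 683/3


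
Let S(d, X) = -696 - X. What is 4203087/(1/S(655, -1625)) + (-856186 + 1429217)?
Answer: 3905240854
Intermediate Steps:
4203087/(1/S(655, -1625)) + (-856186 + 1429217) = 4203087/(1/(-696 - 1*(-1625))) + (-856186 + 1429217) = 4203087/(1/(-696 + 1625)) + 573031 = 4203087/(1/929) + 573031 = 4203087*929 + 573031 = 3904667823 + 573031 = 3905240854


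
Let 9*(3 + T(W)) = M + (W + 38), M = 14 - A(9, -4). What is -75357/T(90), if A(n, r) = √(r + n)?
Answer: -15598899/2644 - 678213*√5/13220 ≈ -6014.5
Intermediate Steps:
A(n, r) = √(n + r)
M = 14 - √5 (M = 14 - √(9 - 4) = 14 - √5 ≈ 11.764)
T(W) = 25/9 - √5/9 + W/9 (T(W) = -3 + ((14 - √5) + (W + 38))/9 = -3 + ((14 - √5) + (38 + W))/9 = -3 + (52 + W - √5)/9 = -3 + (52/9 - √5/9 + W/9) = 25/9 - √5/9 + W/9)
-75357/T(90) = -75357/(25/9 - √5/9 + (⅑)*90) = -75357/(25/9 - √5/9 + 10) = -75357/(115/9 - √5/9)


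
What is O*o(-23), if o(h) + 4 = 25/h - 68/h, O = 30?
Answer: -1470/23 ≈ -63.913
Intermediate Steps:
o(h) = -4 - 43/h (o(h) = -4 + (25/h - 68/h) = -4 - 43/h)
O*o(-23) = 30*(-4 - 43/(-23)) = 30*(-4 - 43*(-1/23)) = 30*(-4 + 43/23) = 30*(-49/23) = -1470/23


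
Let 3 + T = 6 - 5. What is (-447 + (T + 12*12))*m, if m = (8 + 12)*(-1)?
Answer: 6100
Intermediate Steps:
T = -2 (T = -3 + (6 - 5) = -3 + 1 = -2)
m = -20 (m = 20*(-1) = -20)
(-447 + (T + 12*12))*m = (-447 + (-2 + 12*12))*(-20) = (-447 + (-2 + 144))*(-20) = (-447 + 142)*(-20) = -305*(-20) = 6100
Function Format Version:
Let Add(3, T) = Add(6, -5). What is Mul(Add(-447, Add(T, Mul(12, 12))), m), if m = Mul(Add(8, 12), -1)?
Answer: 6100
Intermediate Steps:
T = -2 (T = Add(-3, Add(6, -5)) = Add(-3, 1) = -2)
m = -20 (m = Mul(20, -1) = -20)
Mul(Add(-447, Add(T, Mul(12, 12))), m) = Mul(Add(-447, Add(-2, Mul(12, 12))), -20) = Mul(Add(-447, Add(-2, 144)), -20) = Mul(Add(-447, 142), -20) = Mul(-305, -20) = 6100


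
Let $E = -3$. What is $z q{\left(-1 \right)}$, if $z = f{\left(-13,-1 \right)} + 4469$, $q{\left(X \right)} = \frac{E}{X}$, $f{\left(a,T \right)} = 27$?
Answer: $13488$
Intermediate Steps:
$q{\left(X \right)} = - \frac{3}{X}$
$z = 4496$ ($z = 27 + 4469 = 4496$)
$z q{\left(-1 \right)} = 4496 \left(- \frac{3}{-1}\right) = 4496 \left(\left(-3\right) \left(-1\right)\right) = 4496 \cdot 3 = 13488$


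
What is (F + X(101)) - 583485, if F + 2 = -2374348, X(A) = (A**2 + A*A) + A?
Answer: -2937332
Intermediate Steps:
X(A) = A + 2*A**2 (X(A) = (A**2 + A**2) + A = 2*A**2 + A = A + 2*A**2)
F = -2374350 (F = -2 - 2374348 = -2374350)
(F + X(101)) - 583485 = (-2374350 + 101*(1 + 2*101)) - 583485 = (-2374350 + 101*(1 + 202)) - 583485 = (-2374350 + 101*203) - 583485 = (-2374350 + 20503) - 583485 = -2353847 - 583485 = -2937332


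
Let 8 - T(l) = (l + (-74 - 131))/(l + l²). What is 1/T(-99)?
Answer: 4851/38960 ≈ 0.12451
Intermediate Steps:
T(l) = 8 - (-205 + l)/(l + l²) (T(l) = 8 - (l + (-74 - 131))/(l + l²) = 8 - (l - 205)/(l + l²) = 8 - (-205 + l)/(l + l²))
1/T(-99) = 1/((205 + 7*(-99) + 8*(-99)²)/((-99)*(1 - 99))) = 1/(-1/99*(205 - 693 + 8*9801)/(-98)) = 1/(-1/99*(-1/98)*(205 - 693 + 78408)) = 1/(-1/99*(-1/98)*77920) = 1/(38960/4851) = 4851/38960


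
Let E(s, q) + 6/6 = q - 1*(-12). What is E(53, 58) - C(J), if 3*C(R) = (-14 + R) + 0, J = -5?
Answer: 226/3 ≈ 75.333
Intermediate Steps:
E(s, q) = 11 + q (E(s, q) = -1 + (q - 1*(-12)) = -1 + (q + 12) = -1 + (12 + q) = 11 + q)
C(R) = -14/3 + R/3 (C(R) = ((-14 + R) + 0)/3 = (-14 + R)/3 = -14/3 + R/3)
E(53, 58) - C(J) = (11 + 58) - (-14/3 + (⅓)*(-5)) = 69 - (-14/3 - 5/3) = 69 - 1*(-19/3) = 69 + 19/3 = 226/3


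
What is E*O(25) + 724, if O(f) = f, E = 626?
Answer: 16374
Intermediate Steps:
E*O(25) + 724 = 626*25 + 724 = 15650 + 724 = 16374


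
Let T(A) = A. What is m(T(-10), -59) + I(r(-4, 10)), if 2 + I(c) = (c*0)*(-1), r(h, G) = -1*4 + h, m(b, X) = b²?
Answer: 98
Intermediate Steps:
r(h, G) = -4 + h
I(c) = -2 (I(c) = -2 + (c*0)*(-1) = -2 + 0*(-1) = -2 + 0 = -2)
m(T(-10), -59) + I(r(-4, 10)) = (-10)² - 2 = 100 - 2 = 98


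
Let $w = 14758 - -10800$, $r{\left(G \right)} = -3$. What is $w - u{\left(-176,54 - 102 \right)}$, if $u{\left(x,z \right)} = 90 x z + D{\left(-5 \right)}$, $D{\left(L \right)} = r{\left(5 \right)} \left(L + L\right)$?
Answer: $-734792$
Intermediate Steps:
$D{\left(L \right)} = - 6 L$ ($D{\left(L \right)} = - 3 \left(L + L\right) = - 3 \cdot 2 L = - 6 L$)
$w = 25558$ ($w = 14758 + 10800 = 25558$)
$u{\left(x,z \right)} = 30 + 90 x z$ ($u{\left(x,z \right)} = 90 x z - -30 = 90 x z + 30 = 30 + 90 x z$)
$w - u{\left(-176,54 - 102 \right)} = 25558 - \left(30 + 90 \left(-176\right) \left(54 - 102\right)\right) = 25558 - \left(30 + 90 \left(-176\right) \left(-48\right)\right) = 25558 - \left(30 + 760320\right) = 25558 - 760350 = -734792$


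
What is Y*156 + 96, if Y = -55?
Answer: -8484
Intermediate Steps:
Y*156 + 96 = -55*156 + 96 = -8580 + 96 = -8484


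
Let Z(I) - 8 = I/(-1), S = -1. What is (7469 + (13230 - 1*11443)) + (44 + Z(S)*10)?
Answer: 9390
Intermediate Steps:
Z(I) = 8 - I (Z(I) = 8 + I/(-1) = 8 + I*(-1) = 8 - I)
(7469 + (13230 - 1*11443)) + (44 + Z(S)*10) = (7469 + (13230 - 1*11443)) + (44 + (8 - 1*(-1))*10) = (7469 + (13230 - 11443)) + (44 + (8 + 1)*10) = (7469 + 1787) + (44 + 9*10) = 9256 + (44 + 90) = 9256 + 134 = 9390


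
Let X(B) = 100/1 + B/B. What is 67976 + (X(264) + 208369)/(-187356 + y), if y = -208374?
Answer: 896664467/13191 ≈ 67976.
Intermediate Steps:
X(B) = 101 (X(B) = 100*1 + 1 = 100 + 1 = 101)
67976 + (X(264) + 208369)/(-187356 + y) = 67976 + (101 + 208369)/(-187356 - 208374) = 67976 + 208470/(-395730) = 67976 + 208470*(-1/395730) = 67976 - 6949/13191 = 896664467/13191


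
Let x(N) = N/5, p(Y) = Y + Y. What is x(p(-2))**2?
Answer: 16/25 ≈ 0.64000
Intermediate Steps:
p(Y) = 2*Y
x(N) = N/5 (x(N) = N*(1/5) = N/5)
x(p(-2))**2 = ((2*(-2))/5)**2 = ((1/5)*(-4))**2 = (-4/5)**2 = 16/25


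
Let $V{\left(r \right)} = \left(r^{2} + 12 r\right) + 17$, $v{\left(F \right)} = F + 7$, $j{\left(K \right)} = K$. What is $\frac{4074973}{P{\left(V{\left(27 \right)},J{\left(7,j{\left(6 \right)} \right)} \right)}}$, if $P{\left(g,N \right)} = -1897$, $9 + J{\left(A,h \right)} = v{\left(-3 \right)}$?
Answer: $- \frac{582139}{271} \approx -2148.1$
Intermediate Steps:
$v{\left(F \right)} = 7 + F$
$J{\left(A,h \right)} = -5$ ($J{\left(A,h \right)} = -9 + \left(7 - 3\right) = -9 + 4 = -5$)
$V{\left(r \right)} = 17 + r^{2} + 12 r$
$\frac{4074973}{P{\left(V{\left(27 \right)},J{\left(7,j{\left(6 \right)} \right)} \right)}} = \frac{4074973}{-1897} = 4074973 \left(- \frac{1}{1897}\right) = - \frac{582139}{271}$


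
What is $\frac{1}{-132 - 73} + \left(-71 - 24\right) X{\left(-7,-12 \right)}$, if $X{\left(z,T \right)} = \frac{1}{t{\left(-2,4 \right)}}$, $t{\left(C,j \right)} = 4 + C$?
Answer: $- \frac{19477}{410} \approx -47.505$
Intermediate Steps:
$X{\left(z,T \right)} = \frac{1}{2}$ ($X{\left(z,T \right)} = \frac{1}{4 - 2} = \frac{1}{2}$)
$\frac{1}{-132 - 73} + \left(-71 - 24\right) X{\left(-7,-12 \right)} = \frac{1}{-132 - 73} + \left(-71 - 24\right) \frac{1}{2} = \frac{1}{-205} - \frac{95}{2} = - \frac{1}{205} - \frac{95}{2} = - \frac{19477}{410}$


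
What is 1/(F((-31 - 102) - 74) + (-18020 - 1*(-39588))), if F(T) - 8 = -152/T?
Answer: 207/4466384 ≈ 4.6346e-5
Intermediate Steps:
F(T) = 8 - 152/T
1/(F((-31 - 102) - 74) + (-18020 - 1*(-39588))) = 1/((8 - 152/((-31 - 102) - 74)) + (-18020 - 1*(-39588))) = 1/((8 - 152/(-133 - 74)) + (-18020 + 39588)) = 1/((8 - 152/(-207)) + 21568) = 1/((8 - 152*(-1/207)) + 21568) = 1/((8 + 152/207) + 21568) = 1/(1808/207 + 21568) = 1/(4466384/207) = 207/4466384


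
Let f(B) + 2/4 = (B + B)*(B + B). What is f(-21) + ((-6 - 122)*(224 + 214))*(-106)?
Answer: 11889095/2 ≈ 5.9445e+6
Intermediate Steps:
f(B) = -½ + 4*B² (f(B) = -½ + (B + B)*(B + B) = -½ + (2*B)*(2*B) = -½ + 4*B²)
f(-21) + ((-6 - 122)*(224 + 214))*(-106) = (-½ + 4*(-21)²) + ((-6 - 122)*(224 + 214))*(-106) = (-½ + 4*441) - 128*438*(-106) = (-½ + 1764) - 56064*(-106) = 3527/2 + 5942784 = 11889095/2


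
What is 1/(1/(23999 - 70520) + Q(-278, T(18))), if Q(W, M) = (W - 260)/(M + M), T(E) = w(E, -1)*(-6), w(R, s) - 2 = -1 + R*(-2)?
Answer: -3256470/4171453 ≈ -0.78066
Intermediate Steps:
w(R, s) = 1 - 2*R (w(R, s) = 2 + (-1 + R*(-2)) = 2 + (-1 - 2*R) = 1 - 2*R)
T(E) = -6 + 12*E (T(E) = (1 - 2*E)*(-6) = -6 + 12*E)
Q(W, M) = (-260 + W)/(2*M) (Q(W, M) = (-260 + W)/((2*M)) = (-260 + W)*(1/(2*M)) = (-260 + W)/(2*M))
1/(1/(23999 - 70520) + Q(-278, T(18))) = 1/(1/(23999 - 70520) + (-260 - 278)/(2*(-6 + 12*18))) = 1/(1/(-46521) + (1/2)*(-538)/(-6 + 216)) = 1/(-1/46521 + (1/2)*(-538)/210) = 1/(-1/46521 + (1/2)*(1/210)*(-538)) = 1/(-1/46521 - 269/210) = 1/(-4171453/3256470) = -3256470/4171453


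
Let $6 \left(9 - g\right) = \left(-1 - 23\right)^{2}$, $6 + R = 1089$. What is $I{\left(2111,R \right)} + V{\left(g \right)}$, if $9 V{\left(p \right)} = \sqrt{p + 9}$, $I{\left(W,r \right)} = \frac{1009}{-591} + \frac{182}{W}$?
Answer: $- \frac{2022437}{1247601} + \frac{i \sqrt{78}}{9} \approx -1.6211 + 0.98131 i$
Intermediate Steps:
$R = 1083$ ($R = -6 + 1089 = 1083$)
$I{\left(W,r \right)} = - \frac{1009}{591} + \frac{182}{W}$ ($I{\left(W,r \right)} = 1009 \left(- \frac{1}{591}\right) + \frac{182}{W} = - \frac{1009}{591} + \frac{182}{W}$)
$g = -87$ ($g = 9 - \frac{\left(-1 - 23\right)^{2}}{6} = 9 - \frac{\left(-24\right)^{2}}{6} = 9 - 96 = -87$)
$V{\left(p \right)} = \frac{\sqrt{9 + p}}{9}$ ($V{\left(p \right)} = \frac{\sqrt{p + 9}}{9} = \frac{\sqrt{9 + p}}{9}$)
$I{\left(2111,R \right)} + V{\left(g \right)} = \left(- \frac{1009}{591} + \frac{182}{2111}\right) + \frac{\sqrt{9 - 87}}{9} = \left(- \frac{1009}{591} + 182 \cdot \frac{1}{2111}\right) + \frac{\sqrt{-78}}{9} = \left(- \frac{1009}{591} + \frac{182}{2111}\right) + \frac{i \sqrt{78}}{9} = - \frac{2022437}{1247601} + \frac{i \sqrt{78}}{9}$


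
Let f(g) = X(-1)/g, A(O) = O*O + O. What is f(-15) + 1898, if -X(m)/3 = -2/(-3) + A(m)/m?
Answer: 28472/15 ≈ 1898.1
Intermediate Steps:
A(O) = O + O² (A(O) = O² + O = O + O²)
X(m) = -5 - 3*m (X(m) = -3*(-2/(-3) + (m*(1 + m))/m) = -3*(-2*(-⅓) + (1 + m)) = -3*(⅔ + (1 + m)) = -3*(5/3 + m) = -5 - 3*m)
f(g) = -2/g (f(g) = (-5 - 3*(-1))/g = (-5 + 3)/g = -2/g)
f(-15) + 1898 = -2/(-15) + 1898 = -2*(-1/15) + 1898 = 2/15 + 1898 = 28472/15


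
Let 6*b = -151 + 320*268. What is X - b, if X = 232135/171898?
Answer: -3678655768/257847 ≈ -14267.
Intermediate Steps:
X = 232135/171898 (X = 232135*(1/171898) = 232135/171898 ≈ 1.3504)
b = 85609/6 (b = (-151 + 320*268)/6 = (-151 + 85760)/6 = (⅙)*85609 = 85609/6 ≈ 14268.)
X - b = 232135/171898 - 1*85609/6 = 232135/171898 - 85609/6 = -3678655768/257847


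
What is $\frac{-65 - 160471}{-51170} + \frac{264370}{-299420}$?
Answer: $\frac{1726993811}{766066070} \approx 2.2544$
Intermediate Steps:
$\frac{-65 - 160471}{-51170} + \frac{264370}{-299420} = \left(-160536\right) \left(- \frac{1}{51170}\right) + 264370 \left(- \frac{1}{299420}\right) = \frac{80268}{25585} - \frac{26437}{29942} = \frac{1726993811}{766066070}$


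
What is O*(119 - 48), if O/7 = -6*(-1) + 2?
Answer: 3976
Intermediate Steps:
O = 56 (O = 7*(-6*(-1) + 2) = 7*(6 + 2) = 7*8 = 56)
O*(119 - 48) = 56*(119 - 48) = 56*71 = 3976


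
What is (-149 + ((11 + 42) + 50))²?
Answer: 2116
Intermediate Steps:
(-149 + ((11 + 42) + 50))² = (-149 + (53 + 50))² = (-149 + 103)² = (-46)² = 2116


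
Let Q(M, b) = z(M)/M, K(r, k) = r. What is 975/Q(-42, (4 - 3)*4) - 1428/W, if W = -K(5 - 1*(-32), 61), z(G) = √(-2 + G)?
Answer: 1428/37 + 20475*I*√11/11 ≈ 38.595 + 6173.4*I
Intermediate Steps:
W = -37 (W = -(5 - 1*(-32)) = -(5 + 32) = -1*37 = -37)
Q(M, b) = √(-2 + M)/M
975/Q(-42, (4 - 3)*4) - 1428/W = 975/((√(-2 - 42)/(-42))) - 1428/(-37) = 975/((-I*√11/21)) - 1428*(-1/37) = 975/((-I*√11/21)) + 1428/37 = 975*(21*I*√11/11) + 1428/37 = 20475*I*√11/11 + 1428/37 = 1428/37 + 20475*I*√11/11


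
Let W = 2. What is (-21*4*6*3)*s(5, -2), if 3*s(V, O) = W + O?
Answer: 0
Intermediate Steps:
s(V, O) = 2/3 + O/3 (s(V, O) = (2 + O)/3 = 2/3 + O/3)
(-21*4*6*3)*s(5, -2) = (-21*4*6*3)*(2/3 + (1/3)*(-2)) = (-504*3)*(2/3 - 2/3) = -21*72*0 = -1512*0 = 0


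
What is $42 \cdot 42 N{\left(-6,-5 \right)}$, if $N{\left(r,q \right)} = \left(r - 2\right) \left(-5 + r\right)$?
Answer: $155232$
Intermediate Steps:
$N{\left(r,q \right)} = \left(-5 + r\right) \left(-2 + r\right)$ ($N{\left(r,q \right)} = \left(-2 + r\right) \left(-5 + r\right) = \left(-5 + r\right) \left(-2 + r\right)$)
$42 \cdot 42 N{\left(-6,-5 \right)} = 42 \cdot 42 \left(10 + \left(-6\right)^{2} - -42\right) = 1764 \left(10 + 36 + 42\right) = 1764 \cdot 88 = 155232$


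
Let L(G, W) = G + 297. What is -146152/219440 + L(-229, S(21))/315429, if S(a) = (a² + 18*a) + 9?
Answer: -5760707161/8652217470 ≈ -0.66581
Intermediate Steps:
S(a) = 9 + a² + 18*a
L(G, W) = 297 + G
-146152/219440 + L(-229, S(21))/315429 = -146152/219440 + (297 - 229)/315429 = -146152*1/219440 + 68*(1/315429) = -18269/27430 + 68/315429 = -5760707161/8652217470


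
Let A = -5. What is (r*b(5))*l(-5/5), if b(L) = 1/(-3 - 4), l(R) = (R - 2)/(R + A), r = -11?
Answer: 11/14 ≈ 0.78571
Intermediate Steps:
l(R) = (-2 + R)/(-5 + R) (l(R) = (R - 2)/(R - 5) = (-2 + R)/(-5 + R))
b(L) = -1/7 (b(L) = 1/(-7) = -1/7)
(r*b(5))*l(-5/5) = (-11*(-1/7))*((-2 - 5/5)/(-5 - 5/5)) = 11*((-2 - 5*1/5)/(-5 - 5*1/5))/7 = 11*((-2 - 1)/(-5 - 1))/7 = 11*(-3/(-6))/7 = 11*(-1/6*(-3))/7 = (11/7)*(1/2) = 11/14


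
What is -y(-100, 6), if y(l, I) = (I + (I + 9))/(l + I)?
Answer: 21/94 ≈ 0.22340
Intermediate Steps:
y(l, I) = (9 + 2*I)/(I + l) (y(l, I) = (I + (9 + I))/(I + l) = (9 + 2*I)/(I + l))
-y(-100, 6) = -(9 + 2*6)/(6 - 100) = -(9 + 12)/(-94) = -(-1)*21/94 = -1*(-21/94) = 21/94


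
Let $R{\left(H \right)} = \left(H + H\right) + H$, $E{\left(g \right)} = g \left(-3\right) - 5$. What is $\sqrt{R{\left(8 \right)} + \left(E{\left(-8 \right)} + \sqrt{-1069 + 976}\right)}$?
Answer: $\sqrt{43 + i \sqrt{93}} \approx 6.598 + 0.7308 i$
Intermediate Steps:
$E{\left(g \right)} = -5 - 3 g$ ($E{\left(g \right)} = - 3 g - 5 = -5 - 3 g$)
$R{\left(H \right)} = 3 H$ ($R{\left(H \right)} = 2 H + H = 3 H$)
$\sqrt{R{\left(8 \right)} + \left(E{\left(-8 \right)} + \sqrt{-1069 + 976}\right)} = \sqrt{3 \cdot 8 + \left(\left(-5 - -24\right) + \sqrt{-1069 + 976}\right)} = \sqrt{24 + \left(\left(-5 + 24\right) + \sqrt{-93}\right)} = \sqrt{24 + \left(19 + i \sqrt{93}\right)} = \sqrt{43 + i \sqrt{93}}$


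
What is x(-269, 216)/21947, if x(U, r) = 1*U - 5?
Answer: -274/21947 ≈ -0.012485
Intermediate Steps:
x(U, r) = -5 + U (x(U, r) = U - 5 = -5 + U)
x(-269, 216)/21947 = (-5 - 269)/21947 = -274*1/21947 = -274/21947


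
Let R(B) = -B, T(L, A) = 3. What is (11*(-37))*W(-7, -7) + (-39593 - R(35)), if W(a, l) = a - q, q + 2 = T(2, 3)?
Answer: -36302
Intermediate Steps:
q = 1 (q = -2 + 3 = 1)
W(a, l) = -1 + a (W(a, l) = a - 1*1 = a - 1 = -1 + a)
(11*(-37))*W(-7, -7) + (-39593 - R(35)) = (11*(-37))*(-1 - 7) + (-39593 - (-1)*35) = -407*(-8) + (-39593 - 1*(-35)) = 3256 + (-39593 + 35) = 3256 - 39558 = -36302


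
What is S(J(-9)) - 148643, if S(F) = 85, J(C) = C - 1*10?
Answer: -148558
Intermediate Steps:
J(C) = -10 + C (J(C) = C - 10 = -10 + C)
S(J(-9)) - 148643 = 85 - 148643 = -148558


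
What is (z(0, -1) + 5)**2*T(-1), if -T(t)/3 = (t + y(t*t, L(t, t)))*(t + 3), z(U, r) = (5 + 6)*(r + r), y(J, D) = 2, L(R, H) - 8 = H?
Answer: -1734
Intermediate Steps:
L(R, H) = 8 + H
z(U, r) = 22*r (z(U, r) = 11*(2*r) = 22*r)
T(t) = -3*(2 + t)*(3 + t) (T(t) = -3*(t + 2)*(t + 3) = -3*(2 + t)*(3 + t))
(z(0, -1) + 5)**2*T(-1) = (22*(-1) + 5)**2*(-18 - 15*(-1) - 3*(-1)**2) = (-22 + 5)**2*(-18 + 15 - 3*1) = (-17)**2*(-18 + 15 - 3) = 289*(-6) = -1734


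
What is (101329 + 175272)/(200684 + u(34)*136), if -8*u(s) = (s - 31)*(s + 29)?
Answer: 276601/197471 ≈ 1.4007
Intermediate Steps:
u(s) = -(-31 + s)*(29 + s)/8 (u(s) = -(s - 31)*(s + 29)/8 = -(-31 + s)*(29 + s)/8)
(101329 + 175272)/(200684 + u(34)*136) = (101329 + 175272)/(200684 + (899/8 - ⅛*34² + (¼)*34)*136) = 276601/(200684 + (899/8 - ⅛*1156 + 17/2)*136) = 276601/(200684 + (899/8 - 289/2 + 17/2)*136) = 276601/(200684 - 189/8*136) = 276601/(200684 - 3213) = 276601/197471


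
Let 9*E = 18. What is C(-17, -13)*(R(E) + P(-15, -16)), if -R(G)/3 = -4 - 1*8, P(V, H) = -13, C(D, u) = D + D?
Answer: -782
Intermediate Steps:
C(D, u) = 2*D
E = 2 (E = (1/9)*18 = 2)
R(G) = 36 (R(G) = -3*(-4 - 1*8) = -3*(-4 - 8) = -3*(-12) = 36)
C(-17, -13)*(R(E) + P(-15, -16)) = (2*(-17))*(36 - 13) = -34*23 = -782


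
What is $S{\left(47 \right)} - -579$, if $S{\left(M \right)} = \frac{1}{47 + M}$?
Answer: $\frac{54427}{94} \approx 579.01$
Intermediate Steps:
$S{\left(47 \right)} - -579 = \frac{1}{47 + 47} - -579 = \frac{1}{94} + 579 = \frac{54427}{94}$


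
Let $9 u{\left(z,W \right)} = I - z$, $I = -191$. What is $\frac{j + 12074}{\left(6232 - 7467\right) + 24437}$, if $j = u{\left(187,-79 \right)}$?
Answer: $\frac{6016}{11601} \approx 0.51858$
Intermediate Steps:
$u{\left(z,W \right)} = - \frac{191}{9} - \frac{z}{9}$ ($u{\left(z,W \right)} = \frac{-191 - z}{9} = - \frac{191}{9} - \frac{z}{9}$)
$j = -42$ ($j = - \frac{191}{9} - \frac{187}{9} = -42$)
$\frac{j + 12074}{\left(6232 - 7467\right) + 24437} = \frac{-42 + 12074}{\left(6232 - 7467\right) + 24437} = \frac{12032}{\left(6232 - 7467\right) + 24437} = \frac{12032}{-1235 + 24437} = \frac{12032}{23202} = 12032 \cdot \frac{1}{23202} = \frac{6016}{11601}$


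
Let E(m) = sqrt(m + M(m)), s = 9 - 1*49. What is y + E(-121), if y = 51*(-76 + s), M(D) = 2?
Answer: -5916 + I*sqrt(119) ≈ -5916.0 + 10.909*I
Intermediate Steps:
s = -40 (s = 9 - 49 = -40)
E(m) = sqrt(2 + m) (E(m) = sqrt(m + 2) = sqrt(2 + m))
y = -5916 (y = 51*(-76 - 40) = 51*(-116) = -5916)
y + E(-121) = -5916 + sqrt(2 - 121) = -5916 + sqrt(-119) = -5916 + I*sqrt(119)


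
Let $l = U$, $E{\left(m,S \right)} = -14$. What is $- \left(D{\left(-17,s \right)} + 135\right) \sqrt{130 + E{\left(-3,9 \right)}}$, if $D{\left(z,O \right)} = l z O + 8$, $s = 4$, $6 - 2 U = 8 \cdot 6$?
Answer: $- 3142 \sqrt{29} \approx -16920.0$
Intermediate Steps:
$U = -21$ ($U = 3 - \frac{8 \cdot 6}{2} = 3 - 24 = -21$)
$l = -21$
$D{\left(z,O \right)} = 8 - 21 O z$ ($D{\left(z,O \right)} = - 21 z O + 8 = - 21 O z + 8 = 8 - 21 O z$)
$- \left(D{\left(-17,s \right)} + 135\right) \sqrt{130 + E{\left(-3,9 \right)}} = - \left(\left(8 - 84 \left(-17\right)\right) + 135\right) \sqrt{130 - 14} = - \left(\left(8 + 1428\right) + 135\right) \sqrt{116} = - \left(1436 + 135\right) 2 \sqrt{29} = - 1571 \cdot 2 \sqrt{29} = - 3142 \sqrt{29}$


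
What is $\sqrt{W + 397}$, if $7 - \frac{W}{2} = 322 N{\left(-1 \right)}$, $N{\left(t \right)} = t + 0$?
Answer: $\sqrt{1055} \approx 32.481$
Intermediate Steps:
$N{\left(t \right)} = t$
$W = 658$ ($W = 14 - 2 \cdot 322 \left(-1\right) = 14 - -644 = 14 + 644 = 658$)
$\sqrt{W + 397} = \sqrt{658 + 397} = \sqrt{1055}$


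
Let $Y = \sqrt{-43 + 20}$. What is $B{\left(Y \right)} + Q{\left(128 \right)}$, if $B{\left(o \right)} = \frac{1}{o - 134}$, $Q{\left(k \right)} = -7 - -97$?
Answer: $\frac{1617976}{17979} - \frac{i \sqrt{23}}{17979} \approx 89.993 - 0.00026675 i$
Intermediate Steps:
$Q{\left(k \right)} = 90$ ($Q{\left(k \right)} = -7 + 97 = 90$)
$Y = i \sqrt{23}$ ($Y = \sqrt{-23} = i \sqrt{23} \approx 4.7958 i$)
$B{\left(o \right)} = \frac{1}{-134 + o}$
$B{\left(Y \right)} + Q{\left(128 \right)} = \frac{1}{-134 + i \sqrt{23}} + 90 = 90 + \frac{1}{-134 + i \sqrt{23}}$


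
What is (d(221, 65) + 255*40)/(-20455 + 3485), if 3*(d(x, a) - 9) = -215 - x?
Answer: -30191/50910 ≈ -0.59303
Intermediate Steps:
d(x, a) = -188/3 - x/3 (d(x, a) = 9 + (-215 - x)/3 = 9 + (-215/3 - x/3) = -188/3 - x/3)
(d(221, 65) + 255*40)/(-20455 + 3485) = ((-188/3 - 1/3*221) + 255*40)/(-20455 + 3485) = ((-188/3 - 221/3) + 10200)/(-16970) = (-409/3 + 10200)*(-1/16970) = (30191/3)*(-1/16970) = -30191/50910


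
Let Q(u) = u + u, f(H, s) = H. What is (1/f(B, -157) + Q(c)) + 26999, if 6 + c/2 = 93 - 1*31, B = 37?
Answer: 1007252/37 ≈ 27223.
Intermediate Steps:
c = 112 (c = -12 + 2*(93 - 1*31) = -12 + 2*(93 - 31) = -12 + 2*62 = -12 + 124 = 112)
Q(u) = 2*u
(1/f(B, -157) + Q(c)) + 26999 = (1/37 + 2*112) + 26999 = (1/37 + 224) + 26999 = 8289/37 + 26999 = 1007252/37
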